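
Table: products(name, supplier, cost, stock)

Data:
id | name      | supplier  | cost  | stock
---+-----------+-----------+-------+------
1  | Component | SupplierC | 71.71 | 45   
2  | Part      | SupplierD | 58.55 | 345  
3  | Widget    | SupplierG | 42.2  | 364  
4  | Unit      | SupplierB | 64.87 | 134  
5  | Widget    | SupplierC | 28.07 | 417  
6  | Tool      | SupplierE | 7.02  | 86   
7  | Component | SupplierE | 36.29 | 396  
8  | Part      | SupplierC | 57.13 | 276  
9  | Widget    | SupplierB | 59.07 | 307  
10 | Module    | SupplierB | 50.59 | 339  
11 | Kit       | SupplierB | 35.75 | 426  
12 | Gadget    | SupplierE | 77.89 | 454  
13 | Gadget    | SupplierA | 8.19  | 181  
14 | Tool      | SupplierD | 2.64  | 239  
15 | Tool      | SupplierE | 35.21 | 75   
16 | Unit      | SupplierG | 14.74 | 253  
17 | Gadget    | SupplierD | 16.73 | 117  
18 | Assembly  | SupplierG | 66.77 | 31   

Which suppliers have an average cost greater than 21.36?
SELECT supplier, AVG(cost)
FROM products
GROUP BY supplier
HAVING AVG(cost) > 21.36

Result:
  SupplierB: avg=52.57
  SupplierC: avg=52.30
  SupplierD: avg=25.97
  SupplierE: avg=39.10
  SupplierG: avg=41.24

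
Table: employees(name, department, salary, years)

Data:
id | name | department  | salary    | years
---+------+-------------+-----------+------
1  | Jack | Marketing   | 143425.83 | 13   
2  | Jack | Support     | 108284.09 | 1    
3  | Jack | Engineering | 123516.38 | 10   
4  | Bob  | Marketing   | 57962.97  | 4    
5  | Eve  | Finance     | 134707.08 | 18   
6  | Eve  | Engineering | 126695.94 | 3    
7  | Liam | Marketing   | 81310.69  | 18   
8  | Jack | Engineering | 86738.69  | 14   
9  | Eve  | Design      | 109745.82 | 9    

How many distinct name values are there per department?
SELECT department, COUNT(DISTINCT name)
FROM employees
GROUP BY department

Result:
  Design: 1 distinct
  Engineering: 2 distinct
  Finance: 1 distinct
  Marketing: 3 distinct
  Support: 1 distinct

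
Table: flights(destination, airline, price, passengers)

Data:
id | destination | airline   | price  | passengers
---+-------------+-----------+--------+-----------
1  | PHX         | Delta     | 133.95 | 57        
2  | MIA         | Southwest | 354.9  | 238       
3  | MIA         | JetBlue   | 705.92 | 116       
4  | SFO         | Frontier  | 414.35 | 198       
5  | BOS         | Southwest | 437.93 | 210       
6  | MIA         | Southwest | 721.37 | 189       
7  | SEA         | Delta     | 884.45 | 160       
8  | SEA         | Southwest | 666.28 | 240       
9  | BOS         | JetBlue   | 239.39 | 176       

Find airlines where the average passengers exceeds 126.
SELECT airline, AVG(passengers)
FROM flights
GROUP BY airline
HAVING AVG(passengers) > 126

Result:
  Frontier: avg=198.00
  JetBlue: avg=146.00
  Southwest: avg=219.25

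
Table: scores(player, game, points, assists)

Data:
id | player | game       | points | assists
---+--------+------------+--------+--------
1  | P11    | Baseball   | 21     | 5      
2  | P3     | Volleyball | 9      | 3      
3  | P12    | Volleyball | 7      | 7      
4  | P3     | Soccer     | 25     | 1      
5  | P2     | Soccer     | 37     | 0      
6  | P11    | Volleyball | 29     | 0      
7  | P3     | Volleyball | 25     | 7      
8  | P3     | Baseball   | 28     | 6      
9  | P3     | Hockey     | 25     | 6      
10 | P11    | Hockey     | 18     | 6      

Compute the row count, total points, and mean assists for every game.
SELECT game,
       COUNT(*) as cnt,
       SUM(points) as total_points,
       AVG(assists) as avg_assists
FROM scores
GROUP BY game

Result:
  Baseball: 2 records, 49 total points, 5.50 avg assists
  Hockey: 2 records, 43 total points, 6.00 avg assists
  Soccer: 2 records, 62 total points, 0.50 avg assists
  Volleyball: 4 records, 70 total points, 4.25 avg assists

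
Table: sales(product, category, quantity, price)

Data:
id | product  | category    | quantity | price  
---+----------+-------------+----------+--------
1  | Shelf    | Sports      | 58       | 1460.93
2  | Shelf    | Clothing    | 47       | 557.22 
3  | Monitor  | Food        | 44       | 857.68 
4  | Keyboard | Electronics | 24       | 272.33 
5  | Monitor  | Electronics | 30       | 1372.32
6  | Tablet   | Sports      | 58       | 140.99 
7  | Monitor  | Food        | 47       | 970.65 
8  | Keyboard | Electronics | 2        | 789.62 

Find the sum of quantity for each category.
SELECT category, SUM(quantity) as result
FROM sales
GROUP BY category

Result:
  Clothing: 47
  Electronics: 56
  Food: 91
  Sports: 116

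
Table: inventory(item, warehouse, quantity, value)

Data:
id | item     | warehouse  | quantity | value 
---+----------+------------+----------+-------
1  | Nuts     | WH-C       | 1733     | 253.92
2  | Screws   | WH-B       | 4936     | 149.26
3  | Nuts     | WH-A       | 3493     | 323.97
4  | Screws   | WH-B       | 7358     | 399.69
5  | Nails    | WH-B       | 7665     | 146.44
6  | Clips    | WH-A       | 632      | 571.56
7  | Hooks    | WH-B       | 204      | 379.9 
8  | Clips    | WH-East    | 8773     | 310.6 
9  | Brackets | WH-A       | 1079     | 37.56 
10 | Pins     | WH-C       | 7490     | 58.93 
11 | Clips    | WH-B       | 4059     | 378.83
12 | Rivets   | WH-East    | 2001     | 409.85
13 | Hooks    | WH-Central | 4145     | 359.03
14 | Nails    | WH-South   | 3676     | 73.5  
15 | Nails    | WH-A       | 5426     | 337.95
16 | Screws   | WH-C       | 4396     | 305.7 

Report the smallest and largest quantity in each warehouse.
SELECT warehouse, MIN(quantity), MAX(quantity)
FROM inventory
GROUP BY warehouse

Result:
  WH-A: min=632, max=5426
  WH-B: min=204, max=7665
  WH-C: min=1733, max=7490
  WH-Central: min=4145, max=4145
  WH-East: min=2001, max=8773
  WH-South: min=3676, max=3676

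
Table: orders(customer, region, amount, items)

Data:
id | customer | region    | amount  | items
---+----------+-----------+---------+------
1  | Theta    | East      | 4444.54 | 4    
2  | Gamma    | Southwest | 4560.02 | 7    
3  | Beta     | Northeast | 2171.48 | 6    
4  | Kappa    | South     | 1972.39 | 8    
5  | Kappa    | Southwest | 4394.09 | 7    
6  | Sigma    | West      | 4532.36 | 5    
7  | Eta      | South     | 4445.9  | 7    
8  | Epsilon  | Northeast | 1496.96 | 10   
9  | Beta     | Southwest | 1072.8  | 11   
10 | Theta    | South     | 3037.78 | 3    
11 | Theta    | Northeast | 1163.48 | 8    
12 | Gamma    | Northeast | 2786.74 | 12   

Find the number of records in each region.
SELECT region, COUNT(*) as count
FROM orders
GROUP BY region

Result:
  East: 1
  Northeast: 4
  South: 3
  Southwest: 3
  West: 1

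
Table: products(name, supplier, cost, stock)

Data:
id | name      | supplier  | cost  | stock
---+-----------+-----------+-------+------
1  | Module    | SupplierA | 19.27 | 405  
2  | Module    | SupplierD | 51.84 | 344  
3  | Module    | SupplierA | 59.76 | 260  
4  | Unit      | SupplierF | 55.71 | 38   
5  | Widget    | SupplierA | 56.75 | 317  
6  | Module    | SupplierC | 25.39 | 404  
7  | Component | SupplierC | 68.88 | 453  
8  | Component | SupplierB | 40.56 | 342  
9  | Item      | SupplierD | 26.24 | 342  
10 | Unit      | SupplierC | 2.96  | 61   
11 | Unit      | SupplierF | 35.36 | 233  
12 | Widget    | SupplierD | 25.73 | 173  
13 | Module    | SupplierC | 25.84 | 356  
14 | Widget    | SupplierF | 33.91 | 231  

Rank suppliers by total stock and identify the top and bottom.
SELECT supplier, SUM(stock)
FROM products
GROUP BY supplier
ORDER BY SUM(stock)

All groups:
  SupplierB: 342
  SupplierF: 502
  SupplierD: 859
  SupplierA: 982
  SupplierC: 1274

Highest: SupplierC (1274)
Lowest: SupplierB (342)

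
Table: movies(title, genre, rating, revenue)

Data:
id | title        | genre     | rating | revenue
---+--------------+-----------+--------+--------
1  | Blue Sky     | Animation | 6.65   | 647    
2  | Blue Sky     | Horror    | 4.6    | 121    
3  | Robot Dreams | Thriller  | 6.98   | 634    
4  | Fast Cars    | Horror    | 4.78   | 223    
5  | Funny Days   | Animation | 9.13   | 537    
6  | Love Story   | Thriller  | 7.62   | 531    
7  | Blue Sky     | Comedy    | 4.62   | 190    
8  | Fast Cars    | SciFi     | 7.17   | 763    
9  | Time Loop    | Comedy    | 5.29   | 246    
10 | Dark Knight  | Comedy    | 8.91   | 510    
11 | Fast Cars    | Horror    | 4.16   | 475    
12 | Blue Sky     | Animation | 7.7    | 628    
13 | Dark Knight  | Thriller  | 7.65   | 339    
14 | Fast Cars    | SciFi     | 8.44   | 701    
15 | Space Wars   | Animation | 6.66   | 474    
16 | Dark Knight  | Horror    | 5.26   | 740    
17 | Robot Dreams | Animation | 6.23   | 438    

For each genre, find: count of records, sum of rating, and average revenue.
SELECT genre,
       COUNT(*) as cnt,
       SUM(rating) as total_rating,
       AVG(revenue) as avg_revenue
FROM movies
GROUP BY genre

Result:
  Animation: 5 records, 36.37 total rating, 544.80 avg revenue
  Comedy: 3 records, 18.82 total rating, 315.33 avg revenue
  Horror: 4 records, 18.80 total rating, 389.75 avg revenue
  SciFi: 2 records, 15.61 total rating, 732.00 avg revenue
  Thriller: 3 records, 22.25 total rating, 501.33 avg revenue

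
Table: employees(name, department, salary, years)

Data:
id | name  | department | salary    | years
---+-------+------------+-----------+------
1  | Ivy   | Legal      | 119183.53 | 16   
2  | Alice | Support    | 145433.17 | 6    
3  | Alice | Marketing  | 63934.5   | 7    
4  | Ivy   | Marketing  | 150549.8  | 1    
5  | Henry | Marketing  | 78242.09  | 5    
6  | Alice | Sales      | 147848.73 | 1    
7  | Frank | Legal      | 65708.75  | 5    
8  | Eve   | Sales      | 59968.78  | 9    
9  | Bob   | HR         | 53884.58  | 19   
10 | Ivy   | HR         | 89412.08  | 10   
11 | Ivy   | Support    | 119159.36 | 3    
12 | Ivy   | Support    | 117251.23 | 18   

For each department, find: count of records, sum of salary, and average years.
SELECT department,
       COUNT(*) as cnt,
       SUM(salary) as total_salary,
       AVG(years) as avg_years
FROM employees
GROUP BY department

Result:
  HR: 2 records, 143296.66 total salary, 14.50 avg years
  Legal: 2 records, 184892.28 total salary, 10.50 avg years
  Marketing: 3 records, 292726.39 total salary, 4.33 avg years
  Sales: 2 records, 207817.51 total salary, 5.00 avg years
  Support: 3 records, 381843.76 total salary, 9.00 avg years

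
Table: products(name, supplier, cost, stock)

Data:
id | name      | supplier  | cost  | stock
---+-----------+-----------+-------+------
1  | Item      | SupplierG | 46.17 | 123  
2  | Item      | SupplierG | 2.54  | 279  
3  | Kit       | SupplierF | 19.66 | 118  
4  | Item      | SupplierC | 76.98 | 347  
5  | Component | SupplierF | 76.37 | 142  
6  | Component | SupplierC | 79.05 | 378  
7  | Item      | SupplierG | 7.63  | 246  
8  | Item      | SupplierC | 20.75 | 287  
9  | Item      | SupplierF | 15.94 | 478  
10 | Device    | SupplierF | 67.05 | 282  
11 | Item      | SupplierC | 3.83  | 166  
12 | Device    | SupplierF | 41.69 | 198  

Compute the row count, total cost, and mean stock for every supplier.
SELECT supplier,
       COUNT(*) as cnt,
       SUM(cost) as total_cost,
       AVG(stock) as avg_stock
FROM products
GROUP BY supplier

Result:
  SupplierC: 4 records, 180.61 total cost, 294.50 avg stock
  SupplierF: 5 records, 220.71 total cost, 243.60 avg stock
  SupplierG: 3 records, 56.34 total cost, 216.00 avg stock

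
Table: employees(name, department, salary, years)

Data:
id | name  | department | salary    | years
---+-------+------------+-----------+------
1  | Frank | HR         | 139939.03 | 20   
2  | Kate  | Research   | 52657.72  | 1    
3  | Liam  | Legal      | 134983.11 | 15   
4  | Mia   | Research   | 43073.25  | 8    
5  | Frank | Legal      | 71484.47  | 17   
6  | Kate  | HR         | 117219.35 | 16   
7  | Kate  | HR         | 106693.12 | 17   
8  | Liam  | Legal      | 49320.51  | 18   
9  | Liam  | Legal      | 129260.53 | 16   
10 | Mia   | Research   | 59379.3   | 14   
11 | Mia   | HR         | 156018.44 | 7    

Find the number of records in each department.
SELECT department, COUNT(*) as count
FROM employees
GROUP BY department

Result:
  HR: 4
  Legal: 4
  Research: 3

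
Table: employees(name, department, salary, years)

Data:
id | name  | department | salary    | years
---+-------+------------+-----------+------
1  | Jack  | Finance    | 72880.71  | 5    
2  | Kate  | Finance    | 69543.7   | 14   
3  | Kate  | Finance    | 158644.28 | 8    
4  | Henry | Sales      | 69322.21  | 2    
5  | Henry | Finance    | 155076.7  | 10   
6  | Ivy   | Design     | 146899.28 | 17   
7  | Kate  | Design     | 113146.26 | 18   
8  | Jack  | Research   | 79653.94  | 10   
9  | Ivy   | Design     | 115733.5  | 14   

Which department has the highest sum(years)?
SELECT department, SUM(years) as val
FROM employees
GROUP BY department
ORDER BY val DESC
LIMIT 1

Result: Design with sum(years) = 49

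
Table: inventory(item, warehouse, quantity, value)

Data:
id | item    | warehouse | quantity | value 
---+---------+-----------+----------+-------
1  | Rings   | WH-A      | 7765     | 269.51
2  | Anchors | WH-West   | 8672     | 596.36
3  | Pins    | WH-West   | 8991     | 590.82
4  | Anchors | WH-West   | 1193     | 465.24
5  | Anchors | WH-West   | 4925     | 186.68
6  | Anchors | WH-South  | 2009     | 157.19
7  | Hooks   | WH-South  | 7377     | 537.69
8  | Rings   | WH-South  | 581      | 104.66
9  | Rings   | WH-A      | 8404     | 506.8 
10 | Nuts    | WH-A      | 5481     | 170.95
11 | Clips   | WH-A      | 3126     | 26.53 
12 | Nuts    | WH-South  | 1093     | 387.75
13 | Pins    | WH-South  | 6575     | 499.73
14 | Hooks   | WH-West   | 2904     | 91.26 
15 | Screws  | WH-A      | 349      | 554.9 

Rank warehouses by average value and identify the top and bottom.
SELECT warehouse, AVG(value)
FROM inventory
GROUP BY warehouse
ORDER BY AVG(value)

All groups:
  WH-A: 305.74
  WH-South: 337.40
  WH-West: 386.07

Highest: WH-West (386.07)
Lowest: WH-A (305.74)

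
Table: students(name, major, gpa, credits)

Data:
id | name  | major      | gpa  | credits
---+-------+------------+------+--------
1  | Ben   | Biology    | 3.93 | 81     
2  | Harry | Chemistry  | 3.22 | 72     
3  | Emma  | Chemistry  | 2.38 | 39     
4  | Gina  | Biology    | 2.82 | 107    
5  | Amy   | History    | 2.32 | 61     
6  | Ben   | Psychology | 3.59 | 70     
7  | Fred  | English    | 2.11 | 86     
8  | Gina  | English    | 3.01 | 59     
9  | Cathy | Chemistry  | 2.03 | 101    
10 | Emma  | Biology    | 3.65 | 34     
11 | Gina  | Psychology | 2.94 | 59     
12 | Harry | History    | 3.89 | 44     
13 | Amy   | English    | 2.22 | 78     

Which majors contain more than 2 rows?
SELECT major, COUNT(*) as cnt
FROM students
GROUP BY major
HAVING COUNT(*) > 2

Result:
  Biology: 3
  Chemistry: 3
  English: 3

Note: HAVING filters groups after aggregation, WHERE filters rows before.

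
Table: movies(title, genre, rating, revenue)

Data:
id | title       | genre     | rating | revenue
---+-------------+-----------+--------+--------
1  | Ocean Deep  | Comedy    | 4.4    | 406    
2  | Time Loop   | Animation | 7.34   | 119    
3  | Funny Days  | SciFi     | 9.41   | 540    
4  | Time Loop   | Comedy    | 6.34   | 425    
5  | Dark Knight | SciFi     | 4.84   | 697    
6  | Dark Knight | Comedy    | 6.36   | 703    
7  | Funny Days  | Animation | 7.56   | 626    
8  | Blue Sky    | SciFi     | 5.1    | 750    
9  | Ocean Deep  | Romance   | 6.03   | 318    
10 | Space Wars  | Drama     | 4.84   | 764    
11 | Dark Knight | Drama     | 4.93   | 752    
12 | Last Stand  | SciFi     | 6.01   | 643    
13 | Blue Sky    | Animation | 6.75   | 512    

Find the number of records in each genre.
SELECT genre, COUNT(*) as count
FROM movies
GROUP BY genre

Result:
  Animation: 3
  Comedy: 3
  Drama: 2
  Romance: 1
  SciFi: 4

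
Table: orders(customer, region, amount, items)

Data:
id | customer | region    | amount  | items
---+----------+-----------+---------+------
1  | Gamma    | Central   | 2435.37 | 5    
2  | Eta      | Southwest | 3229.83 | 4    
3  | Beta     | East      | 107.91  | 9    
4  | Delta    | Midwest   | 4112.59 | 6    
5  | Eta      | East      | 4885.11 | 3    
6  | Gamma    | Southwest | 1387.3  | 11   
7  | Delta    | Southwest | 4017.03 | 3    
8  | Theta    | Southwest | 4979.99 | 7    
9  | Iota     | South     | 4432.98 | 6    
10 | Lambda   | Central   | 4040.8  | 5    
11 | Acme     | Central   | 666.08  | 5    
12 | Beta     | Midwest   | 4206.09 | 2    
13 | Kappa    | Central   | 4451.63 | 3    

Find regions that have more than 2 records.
SELECT region, COUNT(*) as cnt
FROM orders
GROUP BY region
HAVING COUNT(*) > 2

Result:
  Central: 4
  Southwest: 4

Note: HAVING filters groups after aggregation, WHERE filters rows before.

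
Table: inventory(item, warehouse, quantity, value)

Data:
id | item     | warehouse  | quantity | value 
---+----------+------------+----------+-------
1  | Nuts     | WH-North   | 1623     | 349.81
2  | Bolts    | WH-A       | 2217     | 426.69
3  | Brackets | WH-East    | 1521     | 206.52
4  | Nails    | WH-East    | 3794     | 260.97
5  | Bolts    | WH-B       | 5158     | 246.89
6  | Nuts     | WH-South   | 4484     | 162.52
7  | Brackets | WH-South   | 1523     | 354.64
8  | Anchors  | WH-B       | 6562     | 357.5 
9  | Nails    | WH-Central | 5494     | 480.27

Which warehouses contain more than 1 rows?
SELECT warehouse, COUNT(*) as cnt
FROM inventory
GROUP BY warehouse
HAVING COUNT(*) > 1

Result:
  WH-B: 2
  WH-East: 2
  WH-South: 2

Note: HAVING filters groups after aggregation, WHERE filters rows before.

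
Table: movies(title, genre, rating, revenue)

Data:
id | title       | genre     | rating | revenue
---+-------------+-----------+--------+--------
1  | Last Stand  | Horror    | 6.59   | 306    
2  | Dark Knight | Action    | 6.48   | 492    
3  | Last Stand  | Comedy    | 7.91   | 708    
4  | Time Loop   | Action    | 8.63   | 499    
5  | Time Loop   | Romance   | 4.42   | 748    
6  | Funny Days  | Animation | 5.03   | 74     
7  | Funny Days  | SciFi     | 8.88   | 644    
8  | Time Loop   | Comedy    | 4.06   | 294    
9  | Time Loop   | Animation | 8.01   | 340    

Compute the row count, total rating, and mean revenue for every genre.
SELECT genre,
       COUNT(*) as cnt,
       SUM(rating) as total_rating,
       AVG(revenue) as avg_revenue
FROM movies
GROUP BY genre

Result:
  Action: 2 records, 15.11 total rating, 495.50 avg revenue
  Animation: 2 records, 13.04 total rating, 207.00 avg revenue
  Comedy: 2 records, 11.97 total rating, 501.00 avg revenue
  Horror: 1 records, 6.59 total rating, 306.00 avg revenue
  Romance: 1 records, 4.42 total rating, 748.00 avg revenue
  SciFi: 1 records, 8.88 total rating, 644.00 avg revenue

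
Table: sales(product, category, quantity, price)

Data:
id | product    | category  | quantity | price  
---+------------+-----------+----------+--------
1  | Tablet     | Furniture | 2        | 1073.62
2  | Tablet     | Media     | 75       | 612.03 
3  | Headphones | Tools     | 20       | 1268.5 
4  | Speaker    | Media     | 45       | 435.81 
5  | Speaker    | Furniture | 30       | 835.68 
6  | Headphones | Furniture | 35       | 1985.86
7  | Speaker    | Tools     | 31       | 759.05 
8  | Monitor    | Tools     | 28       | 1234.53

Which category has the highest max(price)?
SELECT category, MAX(price) as val
FROM sales
GROUP BY category
ORDER BY val DESC
LIMIT 1

Result: Furniture with max(price) = 1985.86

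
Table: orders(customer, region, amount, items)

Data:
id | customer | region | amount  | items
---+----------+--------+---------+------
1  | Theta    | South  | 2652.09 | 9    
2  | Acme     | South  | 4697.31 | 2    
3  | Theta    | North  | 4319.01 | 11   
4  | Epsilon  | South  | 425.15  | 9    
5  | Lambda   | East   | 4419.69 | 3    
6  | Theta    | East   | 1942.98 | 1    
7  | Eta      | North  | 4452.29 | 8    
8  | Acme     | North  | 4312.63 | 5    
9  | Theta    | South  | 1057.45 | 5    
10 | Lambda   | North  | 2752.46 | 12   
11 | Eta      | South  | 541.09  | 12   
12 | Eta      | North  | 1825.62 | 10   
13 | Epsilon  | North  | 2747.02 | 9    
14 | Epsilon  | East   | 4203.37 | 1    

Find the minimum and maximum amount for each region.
SELECT region, MIN(amount), MAX(amount)
FROM orders
GROUP BY region

Result:
  East: min=1942.98, max=4419.69
  North: min=1825.62, max=4452.29
  South: min=425.15, max=4697.31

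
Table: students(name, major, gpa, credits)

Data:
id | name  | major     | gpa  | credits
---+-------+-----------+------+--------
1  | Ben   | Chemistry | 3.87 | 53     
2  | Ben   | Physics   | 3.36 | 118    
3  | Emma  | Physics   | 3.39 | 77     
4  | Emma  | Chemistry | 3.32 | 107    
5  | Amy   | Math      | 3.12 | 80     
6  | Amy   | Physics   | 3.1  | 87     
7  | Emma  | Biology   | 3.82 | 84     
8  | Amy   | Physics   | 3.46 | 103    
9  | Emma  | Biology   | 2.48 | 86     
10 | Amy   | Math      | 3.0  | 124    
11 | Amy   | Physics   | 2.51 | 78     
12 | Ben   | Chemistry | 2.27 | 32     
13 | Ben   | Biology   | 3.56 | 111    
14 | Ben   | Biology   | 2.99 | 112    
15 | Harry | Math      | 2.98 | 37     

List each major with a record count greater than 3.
SELECT major, COUNT(*) as cnt
FROM students
GROUP BY major
HAVING COUNT(*) > 3

Result:
  Biology: 4
  Physics: 5

Note: HAVING filters groups after aggregation, WHERE filters rows before.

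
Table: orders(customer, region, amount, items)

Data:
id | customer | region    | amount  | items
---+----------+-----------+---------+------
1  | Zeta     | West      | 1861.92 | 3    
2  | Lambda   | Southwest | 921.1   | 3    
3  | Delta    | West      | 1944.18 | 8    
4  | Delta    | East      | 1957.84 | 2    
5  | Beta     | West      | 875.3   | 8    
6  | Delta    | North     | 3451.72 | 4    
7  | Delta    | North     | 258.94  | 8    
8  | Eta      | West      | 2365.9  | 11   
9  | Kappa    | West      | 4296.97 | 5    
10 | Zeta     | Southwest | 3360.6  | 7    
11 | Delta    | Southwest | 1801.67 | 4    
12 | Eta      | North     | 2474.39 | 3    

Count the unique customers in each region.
SELECT region, COUNT(DISTINCT customer)
FROM orders
GROUP BY region

Result:
  East: 1 distinct
  North: 2 distinct
  Southwest: 3 distinct
  West: 5 distinct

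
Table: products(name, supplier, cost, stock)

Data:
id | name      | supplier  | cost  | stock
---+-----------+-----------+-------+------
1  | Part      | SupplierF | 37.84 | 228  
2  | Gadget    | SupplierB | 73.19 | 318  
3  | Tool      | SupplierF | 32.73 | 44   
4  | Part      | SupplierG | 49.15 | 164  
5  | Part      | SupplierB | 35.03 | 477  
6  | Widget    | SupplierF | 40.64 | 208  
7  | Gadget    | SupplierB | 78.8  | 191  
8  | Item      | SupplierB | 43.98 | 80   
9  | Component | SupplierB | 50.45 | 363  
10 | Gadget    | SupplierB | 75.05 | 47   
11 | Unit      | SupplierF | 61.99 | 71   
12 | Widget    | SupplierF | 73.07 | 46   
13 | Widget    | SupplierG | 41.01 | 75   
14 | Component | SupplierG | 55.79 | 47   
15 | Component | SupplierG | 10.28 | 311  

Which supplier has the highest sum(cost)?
SELECT supplier, SUM(cost) as val
FROM products
GROUP BY supplier
ORDER BY val DESC
LIMIT 1

Result: SupplierB with sum(cost) = 356.50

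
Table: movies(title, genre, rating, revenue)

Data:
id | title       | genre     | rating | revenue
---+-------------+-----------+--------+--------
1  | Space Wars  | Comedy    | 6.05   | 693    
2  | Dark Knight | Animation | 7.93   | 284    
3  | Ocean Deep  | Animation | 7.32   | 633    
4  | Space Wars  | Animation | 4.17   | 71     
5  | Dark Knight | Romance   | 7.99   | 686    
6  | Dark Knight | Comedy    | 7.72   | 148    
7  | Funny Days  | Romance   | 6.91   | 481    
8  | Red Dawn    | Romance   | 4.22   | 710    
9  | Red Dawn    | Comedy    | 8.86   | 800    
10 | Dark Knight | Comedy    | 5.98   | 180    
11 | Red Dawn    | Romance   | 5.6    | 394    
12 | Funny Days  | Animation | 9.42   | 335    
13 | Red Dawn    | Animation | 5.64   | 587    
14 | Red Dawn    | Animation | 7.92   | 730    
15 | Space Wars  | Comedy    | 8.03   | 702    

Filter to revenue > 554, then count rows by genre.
SELECT genre, COUNT(*)
FROM movies
WHERE revenue > 554
GROUP BY genre

Note: WHERE filters rows before grouping.

Result:
  Animation: 3
  Comedy: 3
  Romance: 2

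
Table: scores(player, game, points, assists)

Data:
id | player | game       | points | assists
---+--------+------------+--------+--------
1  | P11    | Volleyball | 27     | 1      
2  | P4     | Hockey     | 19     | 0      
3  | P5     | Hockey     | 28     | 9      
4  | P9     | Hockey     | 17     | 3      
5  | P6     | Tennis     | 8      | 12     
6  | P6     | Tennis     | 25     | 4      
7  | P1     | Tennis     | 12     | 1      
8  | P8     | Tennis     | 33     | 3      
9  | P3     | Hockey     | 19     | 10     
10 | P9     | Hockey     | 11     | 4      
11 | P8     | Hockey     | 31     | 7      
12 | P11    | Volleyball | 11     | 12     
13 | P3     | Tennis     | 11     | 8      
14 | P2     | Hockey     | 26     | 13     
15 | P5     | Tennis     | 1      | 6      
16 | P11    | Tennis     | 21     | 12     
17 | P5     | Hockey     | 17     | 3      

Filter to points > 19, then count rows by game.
SELECT game, COUNT(*)
FROM scores
WHERE points > 19
GROUP BY game

Note: WHERE filters rows before grouping.

Result:
  Hockey: 3
  Tennis: 3
  Volleyball: 1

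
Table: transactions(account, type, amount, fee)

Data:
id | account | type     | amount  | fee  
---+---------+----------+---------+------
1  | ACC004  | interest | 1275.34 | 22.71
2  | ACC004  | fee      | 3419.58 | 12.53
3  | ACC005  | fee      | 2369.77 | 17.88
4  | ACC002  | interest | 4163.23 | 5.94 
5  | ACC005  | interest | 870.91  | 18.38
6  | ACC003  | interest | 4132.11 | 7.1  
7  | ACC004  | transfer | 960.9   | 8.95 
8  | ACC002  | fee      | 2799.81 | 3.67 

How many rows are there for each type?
SELECT type, COUNT(*) as count
FROM transactions
GROUP BY type

Result:
  fee: 3
  interest: 4
  transfer: 1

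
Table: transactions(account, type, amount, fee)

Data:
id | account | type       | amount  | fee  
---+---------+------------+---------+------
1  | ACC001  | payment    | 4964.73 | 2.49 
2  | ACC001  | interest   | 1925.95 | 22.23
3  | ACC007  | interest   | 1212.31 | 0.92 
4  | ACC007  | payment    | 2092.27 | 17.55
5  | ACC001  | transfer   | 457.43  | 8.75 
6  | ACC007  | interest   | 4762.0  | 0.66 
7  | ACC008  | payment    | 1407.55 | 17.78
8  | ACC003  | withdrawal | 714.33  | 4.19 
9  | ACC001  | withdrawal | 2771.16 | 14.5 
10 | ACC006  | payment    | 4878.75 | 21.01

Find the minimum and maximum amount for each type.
SELECT type, MIN(amount), MAX(amount)
FROM transactions
GROUP BY type

Result:
  interest: min=1212.31, max=4762.00
  payment: min=1407.55, max=4964.73
  transfer: min=457.43, max=457.43
  withdrawal: min=714.33, max=2771.16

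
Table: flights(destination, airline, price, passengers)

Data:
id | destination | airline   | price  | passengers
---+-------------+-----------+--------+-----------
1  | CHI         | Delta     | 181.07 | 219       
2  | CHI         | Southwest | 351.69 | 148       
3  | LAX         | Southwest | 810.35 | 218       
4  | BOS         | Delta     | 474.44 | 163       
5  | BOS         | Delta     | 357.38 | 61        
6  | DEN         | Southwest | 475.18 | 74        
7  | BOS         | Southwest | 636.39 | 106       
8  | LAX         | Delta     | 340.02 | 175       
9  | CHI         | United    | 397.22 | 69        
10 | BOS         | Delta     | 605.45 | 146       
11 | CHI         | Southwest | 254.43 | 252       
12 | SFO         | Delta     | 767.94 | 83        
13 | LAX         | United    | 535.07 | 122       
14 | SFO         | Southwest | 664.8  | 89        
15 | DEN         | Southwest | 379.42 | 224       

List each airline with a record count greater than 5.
SELECT airline, COUNT(*) as cnt
FROM flights
GROUP BY airline
HAVING COUNT(*) > 5

Result:
  Delta: 6
  Southwest: 7

Note: HAVING filters groups after aggregation, WHERE filters rows before.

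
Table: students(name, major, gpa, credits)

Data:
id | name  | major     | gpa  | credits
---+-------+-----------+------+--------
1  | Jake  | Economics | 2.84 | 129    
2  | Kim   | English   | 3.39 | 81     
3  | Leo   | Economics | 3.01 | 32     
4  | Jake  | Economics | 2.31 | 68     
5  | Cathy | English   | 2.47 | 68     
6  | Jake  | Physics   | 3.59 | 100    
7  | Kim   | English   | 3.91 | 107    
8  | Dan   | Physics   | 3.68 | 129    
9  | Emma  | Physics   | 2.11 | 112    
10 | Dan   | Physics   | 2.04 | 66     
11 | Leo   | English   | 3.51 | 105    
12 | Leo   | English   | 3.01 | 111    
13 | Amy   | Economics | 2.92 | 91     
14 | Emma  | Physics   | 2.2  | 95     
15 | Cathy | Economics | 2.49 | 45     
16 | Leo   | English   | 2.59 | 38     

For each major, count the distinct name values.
SELECT major, COUNT(DISTINCT name)
FROM students
GROUP BY major

Result:
  Economics: 4 distinct
  English: 3 distinct
  Physics: 3 distinct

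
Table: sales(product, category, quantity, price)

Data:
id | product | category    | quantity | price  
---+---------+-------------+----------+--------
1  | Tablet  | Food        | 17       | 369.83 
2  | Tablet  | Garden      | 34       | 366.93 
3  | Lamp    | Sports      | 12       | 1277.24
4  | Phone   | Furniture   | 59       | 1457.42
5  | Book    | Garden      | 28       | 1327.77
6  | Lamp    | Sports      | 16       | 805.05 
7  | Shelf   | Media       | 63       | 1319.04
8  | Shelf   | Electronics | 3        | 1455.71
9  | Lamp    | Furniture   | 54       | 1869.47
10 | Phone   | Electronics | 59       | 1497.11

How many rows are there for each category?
SELECT category, COUNT(*) as count
FROM sales
GROUP BY category

Result:
  Electronics: 2
  Food: 1
  Furniture: 2
  Garden: 2
  Media: 1
  Sports: 2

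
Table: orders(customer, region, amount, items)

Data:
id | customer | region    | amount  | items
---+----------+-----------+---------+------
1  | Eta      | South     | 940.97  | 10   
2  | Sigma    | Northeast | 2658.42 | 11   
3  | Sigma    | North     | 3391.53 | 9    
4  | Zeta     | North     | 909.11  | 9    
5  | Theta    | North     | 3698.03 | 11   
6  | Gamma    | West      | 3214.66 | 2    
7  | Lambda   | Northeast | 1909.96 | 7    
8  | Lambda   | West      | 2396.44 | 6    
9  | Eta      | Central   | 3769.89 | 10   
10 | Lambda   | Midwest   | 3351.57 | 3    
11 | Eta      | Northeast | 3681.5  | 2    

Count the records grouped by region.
SELECT region, COUNT(*) as count
FROM orders
GROUP BY region

Result:
  Central: 1
  Midwest: 1
  North: 3
  Northeast: 3
  South: 1
  West: 2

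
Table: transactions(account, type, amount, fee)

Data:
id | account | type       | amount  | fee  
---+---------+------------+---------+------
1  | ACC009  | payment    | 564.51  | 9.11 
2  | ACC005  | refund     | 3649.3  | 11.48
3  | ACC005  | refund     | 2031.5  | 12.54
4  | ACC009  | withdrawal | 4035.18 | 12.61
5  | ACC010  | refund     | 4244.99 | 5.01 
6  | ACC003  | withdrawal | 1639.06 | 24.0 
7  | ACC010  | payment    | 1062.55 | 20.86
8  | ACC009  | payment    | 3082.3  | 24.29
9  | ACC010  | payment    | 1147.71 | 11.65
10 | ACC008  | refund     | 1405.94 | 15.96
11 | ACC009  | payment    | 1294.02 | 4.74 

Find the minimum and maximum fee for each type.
SELECT type, MIN(fee), MAX(fee)
FROM transactions
GROUP BY type

Result:
  payment: min=4.74, max=24.29
  refund: min=5.01, max=15.96
  withdrawal: min=12.61, max=24.00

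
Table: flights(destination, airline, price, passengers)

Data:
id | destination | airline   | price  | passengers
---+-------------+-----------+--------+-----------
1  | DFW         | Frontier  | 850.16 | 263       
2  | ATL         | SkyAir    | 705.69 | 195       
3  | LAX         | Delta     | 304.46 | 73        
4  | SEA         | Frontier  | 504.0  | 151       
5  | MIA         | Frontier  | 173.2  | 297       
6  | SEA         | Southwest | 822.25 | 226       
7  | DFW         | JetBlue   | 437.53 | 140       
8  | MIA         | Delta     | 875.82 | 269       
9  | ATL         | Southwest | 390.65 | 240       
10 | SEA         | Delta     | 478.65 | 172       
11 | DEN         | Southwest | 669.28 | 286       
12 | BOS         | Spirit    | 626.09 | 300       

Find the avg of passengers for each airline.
SELECT airline, AVG(passengers) as result
FROM flights
GROUP BY airline

Result:
  Delta: 171.33
  Frontier: 237.00
  JetBlue: 140.00
  SkyAir: 195.00
  Southwest: 250.67
  Spirit: 300.00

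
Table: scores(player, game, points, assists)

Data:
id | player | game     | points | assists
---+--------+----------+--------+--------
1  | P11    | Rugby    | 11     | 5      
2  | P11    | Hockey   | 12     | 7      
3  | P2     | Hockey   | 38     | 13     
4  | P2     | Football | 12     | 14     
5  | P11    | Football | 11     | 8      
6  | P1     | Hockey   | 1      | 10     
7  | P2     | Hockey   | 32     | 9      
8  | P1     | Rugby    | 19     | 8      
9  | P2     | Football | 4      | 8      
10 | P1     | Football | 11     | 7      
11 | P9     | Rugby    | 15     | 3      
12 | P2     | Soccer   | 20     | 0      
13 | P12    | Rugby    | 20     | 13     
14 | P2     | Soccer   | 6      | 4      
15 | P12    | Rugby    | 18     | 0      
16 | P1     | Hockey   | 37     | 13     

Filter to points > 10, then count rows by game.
SELECT game, COUNT(*)
FROM scores
WHERE points > 10
GROUP BY game

Note: WHERE filters rows before grouping.

Result:
  Football: 3
  Hockey: 4
  Rugby: 5
  Soccer: 1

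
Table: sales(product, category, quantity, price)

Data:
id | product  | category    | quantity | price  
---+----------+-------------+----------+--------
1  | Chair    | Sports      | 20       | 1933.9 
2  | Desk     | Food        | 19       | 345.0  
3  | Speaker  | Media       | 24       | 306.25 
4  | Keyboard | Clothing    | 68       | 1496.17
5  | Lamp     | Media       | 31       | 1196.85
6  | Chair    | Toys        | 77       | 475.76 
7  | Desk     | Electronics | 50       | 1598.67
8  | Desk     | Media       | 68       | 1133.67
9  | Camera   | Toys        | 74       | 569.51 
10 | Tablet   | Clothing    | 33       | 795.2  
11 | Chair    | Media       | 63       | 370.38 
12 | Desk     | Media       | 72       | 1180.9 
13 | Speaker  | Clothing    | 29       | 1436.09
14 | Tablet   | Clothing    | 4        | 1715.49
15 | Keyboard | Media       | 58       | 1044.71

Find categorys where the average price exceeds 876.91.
SELECT category, AVG(price)
FROM sales
GROUP BY category
HAVING AVG(price) > 876.91

Result:
  Clothing: avg=1360.74
  Electronics: avg=1598.67
  Sports: avg=1933.90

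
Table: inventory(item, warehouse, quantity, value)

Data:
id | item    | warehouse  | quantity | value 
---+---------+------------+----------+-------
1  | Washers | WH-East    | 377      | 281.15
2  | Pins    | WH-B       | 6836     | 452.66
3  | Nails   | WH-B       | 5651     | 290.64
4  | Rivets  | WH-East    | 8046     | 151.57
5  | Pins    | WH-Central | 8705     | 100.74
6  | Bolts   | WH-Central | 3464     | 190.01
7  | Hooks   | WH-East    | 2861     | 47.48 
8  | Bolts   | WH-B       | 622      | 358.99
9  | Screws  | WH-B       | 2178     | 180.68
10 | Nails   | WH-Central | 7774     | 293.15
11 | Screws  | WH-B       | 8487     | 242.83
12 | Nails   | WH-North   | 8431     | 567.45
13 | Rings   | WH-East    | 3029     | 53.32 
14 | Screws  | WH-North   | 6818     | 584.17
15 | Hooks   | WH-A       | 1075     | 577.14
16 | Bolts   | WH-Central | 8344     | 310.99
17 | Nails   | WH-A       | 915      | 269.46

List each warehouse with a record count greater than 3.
SELECT warehouse, COUNT(*) as cnt
FROM inventory
GROUP BY warehouse
HAVING COUNT(*) > 3

Result:
  WH-B: 5
  WH-Central: 4
  WH-East: 4

Note: HAVING filters groups after aggregation, WHERE filters rows before.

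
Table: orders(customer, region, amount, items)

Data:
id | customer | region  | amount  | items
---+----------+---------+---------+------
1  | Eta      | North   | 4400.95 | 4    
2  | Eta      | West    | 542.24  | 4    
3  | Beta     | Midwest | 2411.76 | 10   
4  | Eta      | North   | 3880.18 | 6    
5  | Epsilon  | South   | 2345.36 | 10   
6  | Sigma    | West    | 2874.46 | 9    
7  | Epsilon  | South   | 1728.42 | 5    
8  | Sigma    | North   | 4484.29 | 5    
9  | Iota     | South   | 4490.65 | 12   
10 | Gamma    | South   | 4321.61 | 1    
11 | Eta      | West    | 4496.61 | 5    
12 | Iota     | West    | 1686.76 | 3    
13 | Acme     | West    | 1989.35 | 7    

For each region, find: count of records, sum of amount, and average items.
SELECT region,
       COUNT(*) as cnt,
       SUM(amount) as total_amount,
       AVG(items) as avg_items
FROM orders
GROUP BY region

Result:
  Midwest: 1 records, 2411.76 total amount, 10.00 avg items
  North: 3 records, 12765.42 total amount, 5.00 avg items
  South: 4 records, 12886.04 total amount, 7.00 avg items
  West: 5 records, 11589.42 total amount, 5.60 avg items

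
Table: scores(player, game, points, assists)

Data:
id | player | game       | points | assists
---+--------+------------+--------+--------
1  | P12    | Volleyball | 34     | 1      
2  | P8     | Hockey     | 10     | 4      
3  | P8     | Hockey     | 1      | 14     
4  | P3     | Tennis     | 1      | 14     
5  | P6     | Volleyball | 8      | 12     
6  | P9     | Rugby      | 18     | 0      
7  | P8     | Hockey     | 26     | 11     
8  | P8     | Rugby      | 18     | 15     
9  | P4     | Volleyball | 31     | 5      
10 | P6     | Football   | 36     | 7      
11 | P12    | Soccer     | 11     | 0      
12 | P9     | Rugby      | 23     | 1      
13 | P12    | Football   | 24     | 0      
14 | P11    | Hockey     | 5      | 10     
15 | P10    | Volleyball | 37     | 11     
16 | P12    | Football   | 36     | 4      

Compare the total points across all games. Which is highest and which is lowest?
SELECT game, SUM(points)
FROM scores
GROUP BY game
ORDER BY SUM(points)

All groups:
  Tennis: 1
  Soccer: 11
  Hockey: 42
  Rugby: 59
  Football: 96
  Volleyball: 110

Highest: Volleyball (110)
Lowest: Tennis (1)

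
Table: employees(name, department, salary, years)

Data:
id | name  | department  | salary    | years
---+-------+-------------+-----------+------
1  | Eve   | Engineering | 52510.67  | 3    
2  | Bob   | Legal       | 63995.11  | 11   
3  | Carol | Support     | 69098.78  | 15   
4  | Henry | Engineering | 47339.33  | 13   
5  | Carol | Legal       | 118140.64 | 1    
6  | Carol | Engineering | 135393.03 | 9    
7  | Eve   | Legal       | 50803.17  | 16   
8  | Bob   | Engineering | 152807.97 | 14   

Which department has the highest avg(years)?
SELECT department, AVG(years) as val
FROM employees
GROUP BY department
ORDER BY val DESC
LIMIT 1

Result: Support with avg(years) = 15.00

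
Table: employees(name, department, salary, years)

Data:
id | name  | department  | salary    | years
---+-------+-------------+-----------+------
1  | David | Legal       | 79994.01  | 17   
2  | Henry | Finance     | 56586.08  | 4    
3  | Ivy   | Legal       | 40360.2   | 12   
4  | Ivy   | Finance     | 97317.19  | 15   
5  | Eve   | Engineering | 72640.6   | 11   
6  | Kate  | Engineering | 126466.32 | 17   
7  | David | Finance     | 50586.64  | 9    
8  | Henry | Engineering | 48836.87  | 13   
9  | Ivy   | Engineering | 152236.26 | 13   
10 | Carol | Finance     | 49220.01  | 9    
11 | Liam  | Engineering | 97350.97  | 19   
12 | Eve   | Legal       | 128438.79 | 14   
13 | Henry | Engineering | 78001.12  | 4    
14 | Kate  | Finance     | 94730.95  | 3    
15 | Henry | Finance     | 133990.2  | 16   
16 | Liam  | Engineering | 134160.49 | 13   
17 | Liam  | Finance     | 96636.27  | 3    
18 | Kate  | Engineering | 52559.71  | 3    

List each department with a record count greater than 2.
SELECT department, COUNT(*) as cnt
FROM employees
GROUP BY department
HAVING COUNT(*) > 2

Result:
  Engineering: 8
  Finance: 7
  Legal: 3

Note: HAVING filters groups after aggregation, WHERE filters rows before.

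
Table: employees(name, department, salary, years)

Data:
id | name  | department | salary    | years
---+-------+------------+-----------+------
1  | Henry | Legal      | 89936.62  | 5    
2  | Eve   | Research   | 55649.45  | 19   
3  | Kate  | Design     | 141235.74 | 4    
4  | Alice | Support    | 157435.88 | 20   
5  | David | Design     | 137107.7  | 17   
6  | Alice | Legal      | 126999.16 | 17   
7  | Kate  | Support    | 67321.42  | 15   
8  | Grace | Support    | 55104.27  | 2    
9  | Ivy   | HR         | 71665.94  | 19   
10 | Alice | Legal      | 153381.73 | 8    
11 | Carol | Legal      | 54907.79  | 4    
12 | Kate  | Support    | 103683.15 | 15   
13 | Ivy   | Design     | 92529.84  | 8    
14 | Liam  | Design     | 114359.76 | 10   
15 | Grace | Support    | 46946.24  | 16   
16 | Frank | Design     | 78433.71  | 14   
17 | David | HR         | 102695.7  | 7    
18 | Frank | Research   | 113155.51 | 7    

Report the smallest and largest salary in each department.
SELECT department, MIN(salary), MAX(salary)
FROM employees
GROUP BY department

Result:
  Design: min=78433.71, max=141235.74
  HR: min=71665.94, max=102695.70
  Legal: min=54907.79, max=153381.73
  Research: min=55649.45, max=113155.51
  Support: min=46946.24, max=157435.88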